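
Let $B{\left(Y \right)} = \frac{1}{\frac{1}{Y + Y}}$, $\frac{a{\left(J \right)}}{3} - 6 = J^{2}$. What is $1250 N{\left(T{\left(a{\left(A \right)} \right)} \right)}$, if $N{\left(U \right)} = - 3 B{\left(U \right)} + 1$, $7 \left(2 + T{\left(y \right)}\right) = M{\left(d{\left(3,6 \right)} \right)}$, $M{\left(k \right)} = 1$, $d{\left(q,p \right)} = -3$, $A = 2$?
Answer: $\frac{106250}{7} \approx 15179.0$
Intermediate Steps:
$a{\left(J \right)} = 18 + 3 J^{2}$
$T{\left(y \right)} = - \frac{13}{7}$ ($T{\left(y \right)} = -2 + \frac{1}{7} \cdot 1 = -2 + \frac{1}{7} = - \frac{13}{7}$)
$B{\left(Y \right)} = 2 Y$ ($B{\left(Y \right)} = \frac{1}{\frac{1}{2 Y}} = \frac{1}{\frac{1}{2} \frac{1}{Y}} = 2 Y$)
$N{\left(U \right)} = 1 - 6 U$ ($N{\left(U \right)} = - 3 \cdot 2 U + 1 = - 6 U + 1 = 1 - 6 U$)
$1250 N{\left(T{\left(a{\left(A \right)} \right)} \right)} = 1250 \left(1 - - \frac{78}{7}\right) = 1250 \left(1 + \frac{78}{7}\right) = 1250 \cdot \frac{85}{7} = \frac{106250}{7}$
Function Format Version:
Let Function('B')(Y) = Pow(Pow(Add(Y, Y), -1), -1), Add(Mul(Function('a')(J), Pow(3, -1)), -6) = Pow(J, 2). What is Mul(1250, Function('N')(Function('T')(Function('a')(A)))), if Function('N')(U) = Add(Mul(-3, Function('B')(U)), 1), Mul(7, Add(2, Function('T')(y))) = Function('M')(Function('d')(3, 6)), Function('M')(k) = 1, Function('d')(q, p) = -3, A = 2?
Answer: Rational(106250, 7) ≈ 15179.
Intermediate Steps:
Function('a')(J) = Add(18, Mul(3, Pow(J, 2)))
Function('T')(y) = Rational(-13, 7) (Function('T')(y) = Add(-2, Mul(Rational(1, 7), 1)) = Add(-2, Rational(1, 7)) = Rational(-13, 7))
Function('B')(Y) = Mul(2, Y) (Function('B')(Y) = Pow(Pow(Mul(2, Y), -1), -1) = Pow(Mul(Rational(1, 2), Pow(Y, -1)), -1) = Mul(2, Y))
Function('N')(U) = Add(1, Mul(-6, U)) (Function('N')(U) = Add(Mul(-3, Mul(2, U)), 1) = Add(Mul(-6, U), 1) = Add(1, Mul(-6, U)))
Mul(1250, Function('N')(Function('T')(Function('a')(A)))) = Mul(1250, Add(1, Mul(-6, Rational(-13, 7)))) = Mul(1250, Add(1, Rational(78, 7))) = Mul(1250, Rational(85, 7)) = Rational(106250, 7)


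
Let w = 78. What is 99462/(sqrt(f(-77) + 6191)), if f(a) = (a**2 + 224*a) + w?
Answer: -49731*I*sqrt(202)/505 ≈ -1399.6*I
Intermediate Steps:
f(a) = 78 + a**2 + 224*a (f(a) = (a**2 + 224*a) + 78 = 78 + a**2 + 224*a)
99462/(sqrt(f(-77) + 6191)) = 99462/(sqrt((78 + (-77)**2 + 224*(-77)) + 6191)) = 99462/(sqrt((78 + 5929 - 17248) + 6191)) = 99462/(sqrt(-11241 + 6191)) = 99462/(sqrt(-5050)) = 99462/((5*I*sqrt(202))) = 99462*(-I*sqrt(202)/1010) = -49731*I*sqrt(202)/505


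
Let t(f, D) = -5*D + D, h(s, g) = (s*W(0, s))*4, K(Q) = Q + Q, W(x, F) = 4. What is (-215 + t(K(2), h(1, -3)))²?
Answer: 77841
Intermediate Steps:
K(Q) = 2*Q
h(s, g) = 16*s (h(s, g) = (s*4)*4 = (4*s)*4 = 16*s)
t(f, D) = -4*D
(-215 + t(K(2), h(1, -3)))² = (-215 - 64)² = (-279)² = 77841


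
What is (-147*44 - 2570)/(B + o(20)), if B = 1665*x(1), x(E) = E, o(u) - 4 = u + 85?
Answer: -4519/887 ≈ -5.0947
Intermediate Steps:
o(u) = 89 + u (o(u) = 4 + (u + 85) = 4 + (85 + u) = 89 + u)
B = 1665 (B = 1665*1 = 1665)
(-147*44 - 2570)/(B + o(20)) = (-147*44 - 2570)/(1665 + (89 + 20)) = (-6468 - 2570)/(1665 + 109) = -9038/1774 = -9038*1/1774 = -4519/887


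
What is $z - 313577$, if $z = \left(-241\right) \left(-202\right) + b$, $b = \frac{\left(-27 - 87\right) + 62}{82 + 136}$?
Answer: $- \frac{28873581}{109} \approx -2.649 \cdot 10^{5}$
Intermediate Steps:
$b = - \frac{26}{109}$ ($b = \frac{-114 + 62}{218} = \left(-52\right) \frac{1}{218} = - \frac{26}{109} \approx -0.23853$)
$z = \frac{5306312}{109}$ ($z = \left(-241\right) \left(-202\right) - \frac{26}{109} = 48682 - \frac{26}{109} = \frac{5306312}{109} \approx 48682.0$)
$z - 313577 = \frac{5306312}{109} - 313577 = - \frac{28873581}{109}$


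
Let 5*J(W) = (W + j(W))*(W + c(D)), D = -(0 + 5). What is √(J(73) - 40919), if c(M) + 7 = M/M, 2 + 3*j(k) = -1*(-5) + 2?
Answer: I*√8981655/15 ≈ 199.8*I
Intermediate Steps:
j(k) = 5/3 (j(k) = -⅔ + (-1*(-5) + 2)/3 = -⅔ + (5 + 2)/3 = -⅔ + (⅓)*7 = -⅔ + 7/3 = 5/3)
D = -5 (D = -1*5 = -5)
c(M) = -6 (c(M) = -7 + M/M = -7 + 1 = -6)
J(W) = (-6 + W)*(5/3 + W)/5 (J(W) = ((W + 5/3)*(W - 6))/5 = ((5/3 + W)*(-6 + W))/5 = ((-6 + W)*(5/3 + W))/5 = (-6 + W)*(5/3 + W)/5)
√(J(73) - 40919) = √((-2 - 13/15*73 + (⅕)*73²) - 40919) = √((-2 - 949/15 + (⅕)*5329) - 40919) = √((-2 - 949/15 + 5329/5) - 40919) = √(15008/15 - 40919) = √(-598777/15) = I*√8981655/15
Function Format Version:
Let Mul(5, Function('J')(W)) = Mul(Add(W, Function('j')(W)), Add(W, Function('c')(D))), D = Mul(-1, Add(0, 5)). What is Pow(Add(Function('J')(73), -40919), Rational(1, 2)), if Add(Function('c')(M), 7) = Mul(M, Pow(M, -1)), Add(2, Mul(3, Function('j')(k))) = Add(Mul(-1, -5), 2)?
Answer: Mul(Rational(1, 15), I, Pow(8981655, Rational(1, 2))) ≈ Mul(199.80, I)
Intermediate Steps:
Function('j')(k) = Rational(5, 3) (Function('j')(k) = Add(Rational(-2, 3), Mul(Rational(1, 3), Add(Mul(-1, -5), 2))) = Add(Rational(-2, 3), Mul(Rational(1, 3), Add(5, 2))) = Add(Rational(-2, 3), Mul(Rational(1, 3), 7)) = Add(Rational(-2, 3), Rational(7, 3)) = Rational(5, 3))
D = -5 (D = Mul(-1, 5) = -5)
Function('c')(M) = -6 (Function('c')(M) = Add(-7, Mul(M, Pow(M, -1))) = Add(-7, 1) = -6)
Function('J')(W) = Mul(Rational(1, 5), Add(-6, W), Add(Rational(5, 3), W)) (Function('J')(W) = Mul(Rational(1, 5), Mul(Add(W, Rational(5, 3)), Add(W, -6))) = Mul(Rational(1, 5), Mul(Add(Rational(5, 3), W), Add(-6, W))) = Mul(Rational(1, 5), Mul(Add(-6, W), Add(Rational(5, 3), W))) = Mul(Rational(1, 5), Add(-6, W), Add(Rational(5, 3), W)))
Pow(Add(Function('J')(73), -40919), Rational(1, 2)) = Pow(Add(Add(-2, Mul(Rational(-13, 15), 73), Mul(Rational(1, 5), Pow(73, 2))), -40919), Rational(1, 2)) = Pow(Add(Add(-2, Rational(-949, 15), Mul(Rational(1, 5), 5329)), -40919), Rational(1, 2)) = Pow(Add(Add(-2, Rational(-949, 15), Rational(5329, 5)), -40919), Rational(1, 2)) = Pow(Add(Rational(15008, 15), -40919), Rational(1, 2)) = Pow(Rational(-598777, 15), Rational(1, 2)) = Mul(Rational(1, 15), I, Pow(8981655, Rational(1, 2)))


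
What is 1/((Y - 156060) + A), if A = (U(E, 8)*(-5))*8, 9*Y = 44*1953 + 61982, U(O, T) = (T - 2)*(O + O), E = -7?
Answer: -9/1226386 ≈ -7.3386e-6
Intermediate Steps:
U(O, T) = 2*O*(-2 + T) (U(O, T) = (-2 + T)*(2*O) = 2*O*(-2 + T))
Y = 147914/9 (Y = (44*1953 + 61982)/9 = (85932 + 61982)/9 = (⅑)*147914 = 147914/9 ≈ 16435.)
A = 3360 (A = ((2*(-7)*(-2 + 8))*(-5))*8 = ((2*(-7)*6)*(-5))*8 = -84*(-5)*8 = 420*8 = 3360)
1/((Y - 156060) + A) = 1/((147914/9 - 156060) + 3360) = 1/(-1256626/9 + 3360) = 1/(-1226386/9) = -9/1226386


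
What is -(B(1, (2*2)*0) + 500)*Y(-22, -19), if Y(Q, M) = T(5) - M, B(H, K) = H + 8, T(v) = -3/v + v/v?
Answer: -49373/5 ≈ -9874.6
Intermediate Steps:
T(v) = 1 - 3/v (T(v) = -3/v + 1 = 1 - 3/v)
B(H, K) = 8 + H
Y(Q, M) = ⅖ - M (Y(Q, M) = (-3 + 5)/5 - M = (⅕)*2 - M = ⅖ - M)
-(B(1, (2*2)*0) + 500)*Y(-22, -19) = -((8 + 1) + 500)*(⅖ - 1*(-19)) = -(9 + 500)*(⅖ + 19) = -509*97/5 = -1*49373/5 = -49373/5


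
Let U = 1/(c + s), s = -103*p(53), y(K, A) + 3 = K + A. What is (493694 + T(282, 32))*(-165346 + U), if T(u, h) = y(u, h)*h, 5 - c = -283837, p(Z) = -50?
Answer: -1093911585491283/13136 ≈ -8.3276e+10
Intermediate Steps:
y(K, A) = -3 + A + K (y(K, A) = -3 + (K + A) = -3 + (A + K) = -3 + A + K)
c = 283842 (c = 5 - 1*(-283837) = 5 + 283837 = 283842)
s = 5150 (s = -103*(-50) = 5150)
T(u, h) = h*(-3 + h + u) (T(u, h) = (-3 + h + u)*h = h*(-3 + h + u))
U = 1/288992 (U = 1/(283842 + 5150) = 1/288992 ≈ 3.4603e-6)
(493694 + T(282, 32))*(-165346 + U) = (493694 + 32*(-3 + 32 + 282))*(-165346 + 1/288992) = (493694 + 32*311)*(-47783671231/288992) = (493694 + 9952)*(-47783671231/288992) = 503646*(-47783671231/288992) = -1093911585491283/13136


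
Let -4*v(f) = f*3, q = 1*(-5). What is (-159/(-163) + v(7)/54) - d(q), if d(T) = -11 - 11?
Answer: 268499/11736 ≈ 22.878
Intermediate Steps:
q = -5
d(T) = -22
v(f) = -3*f/4 (v(f) = -f*3/4 = -3*f/4)
(-159/(-163) + v(7)/54) - d(q) = (-159/(-163) - 3/4*7/54) - 1*(-22) = (-159*(-1/163) - 21/4*1/54) + 22 = (159/163 - 7/72) + 22 = 10307/11736 + 22 = 268499/11736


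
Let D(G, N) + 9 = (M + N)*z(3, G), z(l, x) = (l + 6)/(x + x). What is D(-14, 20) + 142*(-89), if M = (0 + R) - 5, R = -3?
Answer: -88556/7 ≈ -12651.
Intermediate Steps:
z(l, x) = (6 + l)/(2*x) (z(l, x) = (6 + l)/((2*x)) = (6 + l)*(1/(2*x)) = (6 + l)/(2*x))
M = -8 (M = (0 - 3) - 5 = -3 - 5 = -8)
D(G, N) = -9 + 9*(-8 + N)/(2*G) (D(G, N) = -9 + (-8 + N)*((6 + 3)/(2*G)) = -9 + (-8 + N)*((½)*9/G) = -9 + (-8 + N)*(9/(2*G)) = -9 + 9*(-8 + N)/(2*G))
D(-14, 20) + 142*(-89) = (9/2)*(-8 + 20 - 2*(-14))/(-14) + 142*(-89) = (9/2)*(-1/14)*(-8 + 20 + 28) - 12638 = (9/2)*(-1/14)*40 - 12638 = -90/7 - 12638 = -88556/7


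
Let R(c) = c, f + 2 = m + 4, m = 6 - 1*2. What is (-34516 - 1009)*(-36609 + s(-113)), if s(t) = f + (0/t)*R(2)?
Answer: 1300321575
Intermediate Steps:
m = 4 (m = 6 - 2 = 4)
f = 6 (f = -2 + (4 + 4) = -2 + 8 = 6)
s(t) = 6 (s(t) = 6 + (0/t)*2 = 6 + 0*2 = 6 + 0 = 6)
(-34516 - 1009)*(-36609 + s(-113)) = (-34516 - 1009)*(-36609 + 6) = -35525*(-36603) = 1300321575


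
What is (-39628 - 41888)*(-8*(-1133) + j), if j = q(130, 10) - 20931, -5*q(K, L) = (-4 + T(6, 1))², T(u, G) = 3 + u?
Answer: 967757952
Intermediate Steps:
q(K, L) = -5 (q(K, L) = -(-4 + (3 + 6))²/5 = -(-4 + 9)²/5 = -⅕*5² = -⅕*25 = -5)
j = -20936 (j = -5 - 20931 = -20936)
(-39628 - 41888)*(-8*(-1133) + j) = (-39628 - 41888)*(-8*(-1133) - 20936) = -81516*(9064 - 20936) = -81516*(-11872) = 967757952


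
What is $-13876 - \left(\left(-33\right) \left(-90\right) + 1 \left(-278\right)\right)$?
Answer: $-16568$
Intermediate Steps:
$-13876 - \left(\left(-33\right) \left(-90\right) + 1 \left(-278\right)\right) = -13876 - \left(2970 - 278\right) = -13876 - 2692 = -16568$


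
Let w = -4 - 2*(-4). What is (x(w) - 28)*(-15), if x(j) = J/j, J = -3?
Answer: 1725/4 ≈ 431.25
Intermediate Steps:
w = 4 (w = -4 + 8 = 4)
x(j) = -3/j
(x(w) - 28)*(-15) = (-3/4 - 28)*(-15) = (-3*¼ - 28)*(-15) = (-¾ - 28)*(-15) = -115/4*(-15) = 1725/4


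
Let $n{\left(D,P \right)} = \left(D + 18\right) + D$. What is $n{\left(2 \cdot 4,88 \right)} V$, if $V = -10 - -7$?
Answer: $-102$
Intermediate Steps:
$n{\left(D,P \right)} = 18 + 2 D$ ($n{\left(D,P \right)} = \left(18 + D\right) + D = 18 + 2 D$)
$V = -3$ ($V = -10 + 7 = -3$)
$n{\left(2 \cdot 4,88 \right)} V = \left(18 + 2 \cdot 2 \cdot 4\right) \left(-3\right) = \left(18 + 2 \cdot 8\right) \left(-3\right) = \left(18 + 16\right) \left(-3\right) = 34 \left(-3\right) = -102$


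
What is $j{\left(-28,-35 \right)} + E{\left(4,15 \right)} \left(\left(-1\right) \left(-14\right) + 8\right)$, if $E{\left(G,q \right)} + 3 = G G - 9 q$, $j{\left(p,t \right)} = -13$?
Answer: $-2697$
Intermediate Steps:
$E{\left(G,q \right)} = -3 + G^{2} - 9 q$ ($E{\left(G,q \right)} = -3 + \left(G G - 9 q\right) = -3 + \left(G^{2} - 9 q\right) = -3 + G^{2} - 9 q$)
$j{\left(-28,-35 \right)} + E{\left(4,15 \right)} \left(\left(-1\right) \left(-14\right) + 8\right) = -13 + \left(-3 + 4^{2} - 135\right) \left(\left(-1\right) \left(-14\right) + 8\right) = -13 + \left(-3 + 16 - 135\right) \left(14 + 8\right) = -13 - 2684 = -2697$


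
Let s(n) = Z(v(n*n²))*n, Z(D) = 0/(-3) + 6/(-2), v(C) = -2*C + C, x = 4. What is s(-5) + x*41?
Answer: 179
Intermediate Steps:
v(C) = -C
Z(D) = -3 (Z(D) = 0*(-⅓) + 6*(-½) = 0 - 3 = -3)
s(n) = -3*n
s(-5) + x*41 = -3*(-5) + 4*41 = 15 + 164 = 179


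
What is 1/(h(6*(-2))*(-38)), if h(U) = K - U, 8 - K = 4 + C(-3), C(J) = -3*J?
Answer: -1/266 ≈ -0.0037594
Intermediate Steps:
K = -5 (K = 8 - (4 - 3*(-3)) = 8 - (4 + 9) = 8 - 1*13 = 8 - 13 = -5)
h(U) = -5 - U
1/(h(6*(-2))*(-38)) = 1/((-5 - 6*(-2))*(-38)) = 1/((-5 - 1*(-12))*(-38)) = 1/((-5 + 12)*(-38)) = 1/(7*(-38)) = 1/(-266) = -1/266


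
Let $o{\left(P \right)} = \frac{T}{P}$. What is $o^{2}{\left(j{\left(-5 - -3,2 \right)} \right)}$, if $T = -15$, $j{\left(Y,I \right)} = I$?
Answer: $\frac{225}{4} \approx 56.25$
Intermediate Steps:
$o{\left(P \right)} = - \frac{15}{P}$
$o^{2}{\left(j{\left(-5 - -3,2 \right)} \right)} = \left(- \frac{15}{2}\right)^{2} = \frac{225}{4}$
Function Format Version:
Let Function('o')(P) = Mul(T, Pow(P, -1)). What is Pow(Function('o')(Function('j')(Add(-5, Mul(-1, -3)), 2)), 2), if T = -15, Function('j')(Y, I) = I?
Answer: Rational(225, 4) ≈ 56.250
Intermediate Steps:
Function('o')(P) = Mul(-15, Pow(P, -1))
Pow(Function('o')(Function('j')(Add(-5, Mul(-1, -3)), 2)), 2) = Pow(Mul(-15, Pow(2, -1)), 2) = Pow(Mul(-15, Rational(1, 2)), 2) = Pow(Rational(-15, 2), 2) = Rational(225, 4)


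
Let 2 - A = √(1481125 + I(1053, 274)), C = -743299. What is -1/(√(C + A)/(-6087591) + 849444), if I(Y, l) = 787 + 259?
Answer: -1/(849444 - I*√(743297 + √1482171)/6087591) ≈ -1.1772e-6 - 1.9644e-16*I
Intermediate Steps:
I(Y, l) = 1046
A = 2 - √1482171 (A = 2 - √(1481125 + 1046) = 2 - √1482171 ≈ -1215.4)
-1/(√(C + A)/(-6087591) + 849444) = -1/(√(-743299 + (2 - √1482171))/(-6087591) + 849444) = -1/(√(-743297 - √1482171)*(-1/6087591) + 849444) = -1/(-√(-743297 - √1482171)/6087591 + 849444) = -1/(849444 - √(-743297 - √1482171)/6087591)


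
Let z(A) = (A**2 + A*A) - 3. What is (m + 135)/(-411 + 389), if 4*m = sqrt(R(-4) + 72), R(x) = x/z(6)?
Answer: -135/22 - sqrt(85629)/3036 ≈ -6.2327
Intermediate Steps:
z(A) = -3 + 2*A**2 (z(A) = (A**2 + A**2) - 3 = 2*A**2 - 3 = -3 + 2*A**2)
R(x) = x/69 (R(x) = x/(-3 + 2*6**2) = x/(-3 + 2*36) = x/(-3 + 72) = x/69)
m = sqrt(85629)/138 (m = sqrt((1/69)*(-4) + 72)/4 = sqrt(-4/69 + 72)/4 = sqrt(4964/69)/4 = (2*sqrt(85629)/69)/4 = sqrt(85629)/138 ≈ 2.1205)
(m + 135)/(-411 + 389) = (sqrt(85629)/138 + 135)/(-411 + 389) = (135 + sqrt(85629)/138)/(-22) = (135 + sqrt(85629)/138)*(-1/22) = -135/22 - sqrt(85629)/3036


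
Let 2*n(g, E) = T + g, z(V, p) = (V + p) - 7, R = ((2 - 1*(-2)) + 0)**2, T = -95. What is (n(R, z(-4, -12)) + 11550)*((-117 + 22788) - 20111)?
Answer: 29466880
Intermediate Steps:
R = 16 (R = ((2 + 2) + 0)**2 = (4 + 0)**2 = 4**2 = 16)
z(V, p) = -7 + V + p
n(g, E) = -95/2 + g/2 (n(g, E) = (-95 + g)/2 = -95/2 + g/2)
(n(R, z(-4, -12)) + 11550)*((-117 + 22788) - 20111) = ((-95/2 + (1/2)*16) + 11550)*((-117 + 22788) - 20111) = ((-95/2 + 8) + 11550)*(22671 - 20111) = (-79/2 + 11550)*2560 = (23021/2)*2560 = 29466880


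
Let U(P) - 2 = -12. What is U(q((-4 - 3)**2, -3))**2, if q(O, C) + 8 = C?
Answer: 100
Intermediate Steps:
q(O, C) = -8 + C
U(P) = -10 (U(P) = 2 - 12 = -10)
U(q((-4 - 3)**2, -3))**2 = (-10)**2 = 100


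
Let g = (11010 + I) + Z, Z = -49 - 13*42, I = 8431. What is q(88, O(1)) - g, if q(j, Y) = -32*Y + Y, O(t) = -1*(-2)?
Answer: -18908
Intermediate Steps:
O(t) = 2
q(j, Y) = -31*Y
Z = -595 (Z = -49 - 546 = -595)
g = 18846 (g = (11010 + 8431) - 595 = 19441 - 595 = 18846)
q(88, O(1)) - g = -31*2 - 1*18846 = -62 - 18846 = -18908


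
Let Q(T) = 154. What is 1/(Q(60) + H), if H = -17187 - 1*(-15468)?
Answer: -1/1565 ≈ -0.00063898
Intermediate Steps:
H = -1719 (H = -17187 + 15468 = -1719)
1/(Q(60) + H) = 1/(154 - 1719) = 1/(-1565) = -1/1565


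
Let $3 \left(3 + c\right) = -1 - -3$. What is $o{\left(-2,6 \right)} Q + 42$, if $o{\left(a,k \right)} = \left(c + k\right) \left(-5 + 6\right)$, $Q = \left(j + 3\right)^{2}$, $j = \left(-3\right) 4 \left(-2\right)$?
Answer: $2715$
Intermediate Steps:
$j = 24$ ($j = \left(-12\right) \left(-2\right) = 24$)
$c = - \frac{7}{3}$ ($c = -3 + \frac{-1 - -3}{3} = -3 + \frac{-1 + 3}{3} = -3 + \frac{1}{3} \cdot 2 = -3 + \frac{2}{3} = - \frac{7}{3} \approx -2.3333$)
$Q = 729$ ($Q = \left(24 + 3\right)^{2} = 27^{2} = 729$)
$o{\left(a,k \right)} = - \frac{7}{3} + k$ ($o{\left(a,k \right)} = \left(- \frac{7}{3} + k\right) \left(-5 + 6\right) = \left(- \frac{7}{3} + k\right) 1 = - \frac{7}{3} + k$)
$o{\left(-2,6 \right)} Q + 42 = \left(- \frac{7}{3} + 6\right) 729 + 42 = \frac{11}{3} \cdot 729 + 42 = 2673 + 42 = 2715$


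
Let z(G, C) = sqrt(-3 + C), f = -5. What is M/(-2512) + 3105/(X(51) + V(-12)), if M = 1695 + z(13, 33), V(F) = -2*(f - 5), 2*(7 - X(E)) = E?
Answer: 5198145/2512 - sqrt(30)/2512 ≈ 2069.3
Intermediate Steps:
X(E) = 7 - E/2
V(F) = 20 (V(F) = -2*(-5 - 5) = -2*(-10) = 20)
M = 1695 + sqrt(30) (M = 1695 + sqrt(-3 + 33) = 1695 + sqrt(30) ≈ 1700.5)
M/(-2512) + 3105/(X(51) + V(-12)) = (1695 + sqrt(30))/(-2512) + 3105/((7 - 1/2*51) + 20) = (1695 + sqrt(30))*(-1/2512) + 3105/((7 - 51/2) + 20) = (-1695/2512 - sqrt(30)/2512) + 3105/(-37/2 + 20) = (-1695/2512 - sqrt(30)/2512) + 3105/(3/2) = (-1695/2512 - sqrt(30)/2512) + 3105*(2/3) = (-1695/2512 - sqrt(30)/2512) + 2070 = 5198145/2512 - sqrt(30)/2512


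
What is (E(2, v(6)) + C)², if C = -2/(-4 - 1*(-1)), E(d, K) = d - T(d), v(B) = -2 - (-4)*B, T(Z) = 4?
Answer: 16/9 ≈ 1.7778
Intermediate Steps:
v(B) = -2 + 4*B
E(d, K) = -4 + d (E(d, K) = d - 1*4 = d - 4 = -4 + d)
C = ⅔ (C = -2/(-4 + 1) = -2/(-3) = -2*(-⅓) = ⅔ ≈ 0.66667)
(E(2, v(6)) + C)² = ((-4 + 2) + ⅔)² = (-2 + ⅔)² = (-4/3)² = 16/9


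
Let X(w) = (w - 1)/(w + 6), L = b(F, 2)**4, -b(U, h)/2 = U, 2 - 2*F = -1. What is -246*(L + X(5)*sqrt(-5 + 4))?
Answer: -19926 - 984*I/11 ≈ -19926.0 - 89.455*I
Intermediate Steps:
F = 3/2 (F = 1 - 1/2*(-1) = 1 + 1/2 = 3/2 ≈ 1.5000)
b(U, h) = -2*U
L = 81 (L = (-2*3/2)**4 = (-3)**4 = 81)
X(w) = (-1 + w)/(6 + w)
-246*(L + X(5)*sqrt(-5 + 4)) = -246*(81 + ((-1 + 5)/(6 + 5))*sqrt(-5 + 4)) = -246*(81 + (4/11)*sqrt(-1)) = -246*(81 + ((1/11)*4)*I) = -246*(81 + 4*I/11) = -19926 - 984*I/11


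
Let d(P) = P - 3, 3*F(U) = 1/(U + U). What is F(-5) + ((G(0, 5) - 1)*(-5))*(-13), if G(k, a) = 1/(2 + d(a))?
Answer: -2927/60 ≈ -48.783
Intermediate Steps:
F(U) = 1/(6*U) (F(U) = 1/(3*(U + U)) = 1/(3*((2*U))) = (1/(2*U))/3 = 1/(6*U))
d(P) = -3 + P
G(k, a) = 1/(-1 + a) (G(k, a) = 1/(2 + (-3 + a)) = 1/(-1 + a))
F(-5) + ((G(0, 5) - 1)*(-5))*(-13) = (⅙)/(-5) + ((1/(-1 + 5) - 1)*(-5))*(-13) = (⅙)*(-⅕) + ((1/4 - 1)*(-5))*(-13) = -1/30 + ((¼ - 1)*(-5))*(-13) = -1/30 - ¾*(-5)*(-13) = -1/30 + (15/4)*(-13) = -1/30 - 195/4 = -2927/60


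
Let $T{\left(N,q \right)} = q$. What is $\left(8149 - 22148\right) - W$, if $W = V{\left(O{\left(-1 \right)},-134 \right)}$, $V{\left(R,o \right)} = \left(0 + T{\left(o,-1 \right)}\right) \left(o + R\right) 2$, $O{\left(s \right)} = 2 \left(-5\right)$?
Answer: $-14287$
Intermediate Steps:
$O{\left(s \right)} = -10$
$V{\left(R,o \right)} = - 2 R - 2 o$ ($V{\left(R,o \right)} = \left(0 - 1\right) \left(o + R\right) 2 = - \left(R + o\right) 2 = - (2 R + 2 o) = - 2 R - 2 o$)
$W = 288$ ($W = \left(-2\right) \left(-10\right) - -268 = 20 + 268 = 288$)
$\left(8149 - 22148\right) - W = \left(8149 - 22148\right) - 288 = -13999 - 288 = -14287$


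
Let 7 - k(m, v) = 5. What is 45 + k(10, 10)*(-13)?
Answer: 19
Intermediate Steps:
k(m, v) = 2 (k(m, v) = 7 - 1*5 = 7 - 5 = 2)
45 + k(10, 10)*(-13) = 45 + 2*(-13) = 45 - 26 = 19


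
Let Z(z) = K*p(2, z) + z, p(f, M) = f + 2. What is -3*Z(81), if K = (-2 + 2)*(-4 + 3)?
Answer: -243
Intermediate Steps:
p(f, M) = 2 + f
K = 0 (K = 0*(-1) = 0)
Z(z) = z (Z(z) = 0*(2 + 2) + z = 0*4 + z = 0 + z = z)
-3*Z(81) = -3*81 = -243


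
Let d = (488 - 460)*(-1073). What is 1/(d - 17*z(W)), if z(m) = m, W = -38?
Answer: -1/29398 ≈ -3.4016e-5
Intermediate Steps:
d = -30044 (d = 28*(-1073) = -30044)
1/(d - 17*z(W)) = 1/(-30044 - 17*(-38)) = 1/(-30044 + 646) = 1/(-29398) = -1/29398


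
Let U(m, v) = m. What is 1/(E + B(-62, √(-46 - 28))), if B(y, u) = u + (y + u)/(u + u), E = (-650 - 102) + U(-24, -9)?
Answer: -38258/29676429 - 70*I*√74/29676429 ≈ -0.0012892 - 2.0291e-5*I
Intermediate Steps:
E = -776 (E = (-650 - 102) - 24 = -752 - 24 = -776)
B(y, u) = u + (u + y)/(2*u) (B(y, u) = u + (u + y)/((2*u)) = u + (u + y)*(1/(2*u)) = u + (u + y)/(2*u))
1/(E + B(-62, √(-46 - 28))) = 1/(-776 + (½ + √(-46 - 28) + (½)*(-62)/√(-46 - 28))) = 1/(-776 + (½ + √(-74) + (½)*(-62)/√(-74))) = 1/(-776 + (½ + I*√74 + (½)*(-62)/(I*√74))) = 1/(-776 + (½ + I*√74 + (½)*(-62)*(-I*√74/74))) = 1/(-776 + (½ + I*√74 + 31*I*√74/74)) = 1/(-776 + (½ + 105*I*√74/74)) = 1/(-1551/2 + 105*I*√74/74)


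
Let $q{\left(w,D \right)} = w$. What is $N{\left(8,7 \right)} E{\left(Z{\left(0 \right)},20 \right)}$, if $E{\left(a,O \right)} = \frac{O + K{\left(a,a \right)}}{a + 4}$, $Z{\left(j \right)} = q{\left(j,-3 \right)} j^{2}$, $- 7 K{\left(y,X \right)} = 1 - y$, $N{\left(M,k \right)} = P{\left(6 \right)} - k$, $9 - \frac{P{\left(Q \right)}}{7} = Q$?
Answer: $\frac{139}{2} \approx 69.5$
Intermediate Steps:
$P{\left(Q \right)} = 63 - 7 Q$
$N{\left(M,k \right)} = 21 - k$ ($N{\left(M,k \right)} = \left(63 - 42\right) - k = 21 - k$)
$K{\left(y,X \right)} = - \frac{1}{7} + \frac{y}{7}$ ($K{\left(y,X \right)} = - \frac{1 - y}{7} = - \frac{1}{7} + \frac{y}{7}$)
$Z{\left(j \right)} = j^{3}$ ($Z{\left(j \right)} = j j^{2} = j^{3}$)
$E{\left(a,O \right)} = \frac{- \frac{1}{7} + O + \frac{a}{7}}{4 + a}$ ($E{\left(a,O \right)} = \frac{O + \left(- \frac{1}{7} + \frac{a}{7}\right)}{a + 4} = \frac{- \frac{1}{7} + O + \frac{a}{7}}{4 + a}$)
$N{\left(8,7 \right)} E{\left(Z{\left(0 \right)},20 \right)} = \left(21 - 7\right) \frac{-1 + 0^{3} + 7 \cdot 20}{7 \left(4 + 0^{3}\right)} = \left(21 - 7\right) \frac{-1 + 0 + 140}{7 \left(4 + 0\right)} = 14 \cdot \frac{1}{7} \cdot \frac{1}{4} \cdot 139 = 14 \cdot \frac{139}{28} = \frac{139}{2}$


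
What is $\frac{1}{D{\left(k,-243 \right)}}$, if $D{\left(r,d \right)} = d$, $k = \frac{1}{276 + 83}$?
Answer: $- \frac{1}{243} \approx -0.0041152$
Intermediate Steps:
$k = \frac{1}{359} \approx 0.0027855$
$\frac{1}{D{\left(k,-243 \right)}} = \frac{1}{-243} = - \frac{1}{243}$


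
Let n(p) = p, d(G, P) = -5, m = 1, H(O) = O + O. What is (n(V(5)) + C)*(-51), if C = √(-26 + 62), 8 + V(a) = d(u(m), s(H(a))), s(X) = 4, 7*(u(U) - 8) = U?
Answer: 357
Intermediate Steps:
H(O) = 2*O
u(U) = 8 + U/7
V(a) = -13 (V(a) = -8 - 5 = -13)
C = 6 (C = √36 = 6)
(n(V(5)) + C)*(-51) = (-13 + 6)*(-51) = -7*(-51) = 357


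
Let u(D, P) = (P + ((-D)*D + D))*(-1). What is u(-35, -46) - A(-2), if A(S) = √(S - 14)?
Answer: 1306 - 4*I ≈ 1306.0 - 4.0*I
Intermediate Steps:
A(S) = √(-14 + S)
u(D, P) = D² - D - P (u(D, P) = (P + (-D² + D))*(-1) = (P + (D - D²))*(-1) = (D + P - D²)*(-1) = D² - D - P)
u(-35, -46) - A(-2) = ((-35)² - 1*(-35) - 1*(-46)) - √(-14 - 2) = (1225 + 35 + 46) - √(-16) = 1306 - 4*I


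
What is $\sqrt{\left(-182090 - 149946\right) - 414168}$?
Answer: $2 i \sqrt{186551} \approx 863.83 i$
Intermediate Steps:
$\sqrt{\left(-182090 - 149946\right) - 414168} = \sqrt{-332036 - 414168} = \sqrt{-746204} = 2 i \sqrt{186551}$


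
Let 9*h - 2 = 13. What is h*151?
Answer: 755/3 ≈ 251.67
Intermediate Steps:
h = 5/3 (h = 2/9 + (⅑)*13 = 2/9 + 13/9 = 5/3 ≈ 1.6667)
h*151 = (5/3)*151 = 755/3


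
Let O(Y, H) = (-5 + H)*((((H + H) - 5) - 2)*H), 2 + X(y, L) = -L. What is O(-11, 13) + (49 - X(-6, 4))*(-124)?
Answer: -4844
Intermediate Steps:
X(y, L) = -2 - L
O(Y, H) = H*(-7 + 2*H)*(-5 + H) (O(Y, H) = (-5 + H)*(((2*H - 5) - 2)*H) = (-5 + H)*(((-5 + 2*H) - 2)*H) = (-5 + H)*((-7 + 2*H)*H) = (-5 + H)*(H*(-7 + 2*H)) = H*(-7 + 2*H)*(-5 + H))
O(-11, 13) + (49 - X(-6, 4))*(-124) = 13*(35 - 17*13 + 2*13**2) + (49 - (-2 - 1*4))*(-124) = 13*(35 - 221 + 2*169) + (49 - (-2 - 4))*(-124) = 13*(35 - 221 + 338) + (49 - 1*(-6))*(-124) = 13*152 + (49 + 6)*(-124) = 1976 + 55*(-124) = 1976 - 6820 = -4844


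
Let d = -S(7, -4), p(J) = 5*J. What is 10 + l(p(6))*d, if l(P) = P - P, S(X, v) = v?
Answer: 10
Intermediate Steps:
d = 4 (d = -1*(-4) = 4)
l(P) = 0
10 + l(p(6))*d = 10 + 0*4 = 10 + 0 = 10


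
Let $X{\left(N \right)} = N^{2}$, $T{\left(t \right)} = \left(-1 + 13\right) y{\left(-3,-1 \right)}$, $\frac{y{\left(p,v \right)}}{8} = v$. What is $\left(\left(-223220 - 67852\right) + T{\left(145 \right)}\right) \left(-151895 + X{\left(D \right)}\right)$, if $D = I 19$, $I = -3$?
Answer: $43280958528$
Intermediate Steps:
$y{\left(p,v \right)} = 8 v$
$T{\left(t \right)} = -96$ ($T{\left(t \right)} = \left(-1 + 13\right) 8 \left(-1\right) = 12 \left(-8\right) = -96$)
$D = -57$ ($D = \left(-3\right) 19 = -57$)
$\left(\left(-223220 - 67852\right) + T{\left(145 \right)}\right) \left(-151895 + X{\left(D \right)}\right) = \left(\left(-223220 - 67852\right) - 96\right) \left(-151895 + \left(-57\right)^{2}\right) = \left(\left(-223220 - 67852\right) - 96\right) \left(-151895 + 3249\right) = \left(-291072 - 96\right) \left(-148646\right) = \left(-291168\right) \left(-148646\right) = 43280958528$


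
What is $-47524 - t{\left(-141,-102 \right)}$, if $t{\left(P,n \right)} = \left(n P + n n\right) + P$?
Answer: $-72169$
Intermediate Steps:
$t{\left(P,n \right)} = P + n^{2} + P n$ ($t{\left(P,n \right)} = \left(P n + n^{2}\right) + P = \left(n^{2} + P n\right) + P = P + n^{2} + P n$)
$-47524 - t{\left(-141,-102 \right)} = -47524 - \left(-141 + \left(-102\right)^{2} - -14382\right) = -47524 - \left(-141 + 10404 + 14382\right) = -47524 - 24645 = -72169$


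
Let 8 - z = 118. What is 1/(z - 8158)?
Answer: -1/8268 ≈ -0.00012095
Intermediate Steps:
z = -110 (z = 8 - 1*118 = 8 - 118 = -110)
1/(z - 8158) = 1/(-110 - 8158) = 1/(-8268) = -1/8268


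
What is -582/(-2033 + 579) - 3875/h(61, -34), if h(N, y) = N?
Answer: -2799374/44347 ≈ -63.124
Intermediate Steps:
-582/(-2033 + 579) - 3875/h(61, -34) = -582/(-2033 + 579) - 3875/61 = -582/(-1454) - 3875*1/61 = -582*(-1/1454) - 3875/61 = 291/727 - 3875/61 = -2799374/44347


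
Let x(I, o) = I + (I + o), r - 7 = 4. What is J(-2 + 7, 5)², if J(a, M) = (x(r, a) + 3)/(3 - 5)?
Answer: 225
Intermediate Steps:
r = 11 (r = 7 + 4 = 11)
x(I, o) = o + 2*I
J(a, M) = -25/2 - a/2 (J(a, M) = ((a + 2*11) + 3)/(3 - 5) = ((a + 22) + 3)/(-2) = ((22 + a) + 3)*(-½) = (25 + a)*(-½) = -25/2 - a/2)
J(-2 + 7, 5)² = (-25/2 - (-2 + 7)/2)² = (-25/2 - ½*5)² = (-25/2 - 5/2)² = (-15)² = 225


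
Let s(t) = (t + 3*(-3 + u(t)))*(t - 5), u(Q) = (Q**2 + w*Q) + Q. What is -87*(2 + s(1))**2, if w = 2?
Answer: -17052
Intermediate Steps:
u(Q) = Q**2 + 3*Q (u(Q) = (Q**2 + 2*Q) + Q = Q**2 + 3*Q)
s(t) = (-5 + t)*(-9 + t + 3*t*(3 + t)) (s(t) = (t + 3*(-3 + t*(3 + t)))*(t - 5) = (t + (-9 + 3*t*(3 + t)))*(-5 + t) = (-9 + t + 3*t*(3 + t))*(-5 + t) = (-5 + t)*(-9 + t + 3*t*(3 + t)))
-87*(2 + s(1))**2 = -87*(2 + (45 - 59*1 - 5*1**2 + 3*1**3))**2 = -87*(2 + (45 - 59 - 5*1 + 3*1))**2 = -87*(2 + (45 - 59 - 5 + 3))**2 = -87*(2 - 16)**2 = -87*(-14)**2 = -87*196 = -17052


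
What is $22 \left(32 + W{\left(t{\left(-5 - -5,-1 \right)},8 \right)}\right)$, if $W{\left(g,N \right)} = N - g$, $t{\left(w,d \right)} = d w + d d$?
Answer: $858$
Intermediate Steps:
$t{\left(w,d \right)} = d^{2} + d w$ ($t{\left(w,d \right)} = d w + d^{2} = d^{2} + d w$)
$22 \left(32 + W{\left(t{\left(-5 - -5,-1 \right)},8 \right)}\right) = 22 \left(32 + \left(8 - - (-1 - 0)\right)\right) = 22 \left(32 + \left(8 - - (-1 + \left(-5 + 5\right))\right)\right) = 22 \left(32 + \left(8 - - (-1 + 0)\right)\right) = 22 \left(32 + \left(8 - \left(-1\right) \left(-1\right)\right)\right) = 22 \left(32 + \left(8 - 1\right)\right) = 22 \left(32 + 7\right) = 22 \cdot 39 = 858$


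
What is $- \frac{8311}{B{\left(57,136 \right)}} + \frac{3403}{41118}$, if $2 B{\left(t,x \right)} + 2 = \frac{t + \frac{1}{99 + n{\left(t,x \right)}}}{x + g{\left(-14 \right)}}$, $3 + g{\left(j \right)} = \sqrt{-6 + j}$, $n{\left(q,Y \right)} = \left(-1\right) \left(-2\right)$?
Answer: $\frac{12129511452374201}{1147099026612} - \frac{2416664269 i \sqrt{5}}{55795468} \approx 10574.0 - 96.851 i$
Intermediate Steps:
$n{\left(q,Y \right)} = 2$
$g{\left(j \right)} = -3 + \sqrt{-6 + j}$
$B{\left(t,x \right)} = -1 + \frac{\frac{1}{101} + t}{2 \left(-3 + x + 2 i \sqrt{5}\right)}$ ($B{\left(t,x \right)} = -1 + \frac{\left(t + \frac{1}{99 + 2}\right) \frac{1}{x - \left(3 - \sqrt{-6 - 14}\right)}}{2} = -1 + \frac{\left(t + \frac{1}{101}\right) \frac{1}{x - \left(3 - \sqrt{-20}\right)}}{2} = -1 + \frac{\left(t + \frac{1}{101}\right) \frac{1}{x - \left(3 - 2 i \sqrt{5}\right)}}{2} = -1 + \frac{\left(\frac{1}{101} + t\right) \frac{1}{-3 + x + 2 i \sqrt{5}}}{2} = -1 + \frac{\frac{1}{-3 + x + 2 i \sqrt{5}} \left(\frac{1}{101} + t\right)}{2} = -1 + \frac{\frac{1}{101} + t}{2 \left(-3 + x + 2 i \sqrt{5}\right)}$)
$- \frac{8311}{B{\left(57,136 \right)}} + \frac{3403}{41118} = - \frac{8311}{\frac{1}{-3 + 136 + 2 i \sqrt{5}} \left(\frac{607}{202} + \frac{1}{2} \cdot 57 - 136 - 2 i \sqrt{5}\right)} + \frac{3403}{41118} = - \frac{8311}{\frac{1}{133 + 2 i \sqrt{5}} \left(\frac{607}{202} + \frac{57}{2} - 136 - 2 i \sqrt{5}\right)} + 3403 \cdot \frac{1}{41118} = - \frac{8311}{\frac{1}{133 + 2 i \sqrt{5}} \left(- \frac{10554}{101} - 2 i \sqrt{5}\right)} + \frac{3403}{41118} = - 8311 \frac{133 + 2 i \sqrt{5}}{- \frac{10554}{101} - 2 i \sqrt{5}} + \frac{3403}{41118} = - \frac{8311 \left(133 + 2 i \sqrt{5}\right)}{- \frac{10554}{101} - 2 i \sqrt{5}} + \frac{3403}{41118} = \frac{3403}{41118} - \frac{8311 \left(133 + 2 i \sqrt{5}\right)}{- \frac{10554}{101} - 2 i \sqrt{5}}$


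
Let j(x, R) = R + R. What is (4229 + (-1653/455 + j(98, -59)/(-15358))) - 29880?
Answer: -12805121391/499135 ≈ -25655.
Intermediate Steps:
j(x, R) = 2*R
(4229 + (-1653/455 + j(98, -59)/(-15358))) - 29880 = (4229 + (-1653/455 + (2*(-59))/(-15358))) - 29880 = (4229 + (-1653*1/455 - 118*(-1/15358))) - 29880 = (4229 + (-1653/455 + 59/7679)) - 29880 = (4229 - 1809506/499135) - 29880 = 2109032409/499135 - 29880 = -12805121391/499135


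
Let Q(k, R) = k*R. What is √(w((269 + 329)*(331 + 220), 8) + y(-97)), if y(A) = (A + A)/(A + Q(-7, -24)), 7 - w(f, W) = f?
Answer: I*√1660977905/71 ≈ 574.02*I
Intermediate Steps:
w(f, W) = 7 - f
Q(k, R) = R*k
y(A) = 2*A/(168 + A) (y(A) = (A + A)/(A - 24*(-7)) = (2*A)/(A + 168) = (2*A)/(168 + A) = 2*A/(168 + A))
√(w((269 + 329)*(331 + 220), 8) + y(-97)) = √((7 - (269 + 329)*(331 + 220)) + 2*(-97)/(168 - 97)) = √((7 - 598*551) + 2*(-97)/71) = √((7 - 1*329498) + 2*(-97)*(1/71)) = √((7 - 329498) - 194/71) = √(-329491 - 194/71) = √(-23394055/71) = I*√1660977905/71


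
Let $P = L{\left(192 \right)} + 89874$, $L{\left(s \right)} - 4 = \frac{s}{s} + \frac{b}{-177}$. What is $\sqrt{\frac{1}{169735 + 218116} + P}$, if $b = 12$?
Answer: $\frac{\sqrt{47064316780888764494}}{22883209} \approx 299.8$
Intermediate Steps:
$L{\left(s \right)} = \frac{291}{59}$ ($L{\left(s \right)} = 4 + \left(\frac{s}{s} + \frac{12}{-177}\right) = 4 + \left(1 + 12 \left(- \frac{1}{177}\right)\right) = 4 + \left(1 - \frac{4}{59}\right) = 4 + \frac{55}{59} = \frac{291}{59}$)
$P = \frac{5302857}{59}$ ($P = \frac{291}{59} + 89874 = \frac{5302857}{59} \approx 89879.0$)
$\sqrt{\frac{1}{169735 + 218116} + P} = \sqrt{\frac{1}{169735 + 218116} + \frac{5302857}{59}} = \sqrt{\frac{1}{387851} + \frac{5302857}{59}} = \sqrt{\frac{2056718390366}{22883209}} = \frac{\sqrt{47064316780888764494}}{22883209}$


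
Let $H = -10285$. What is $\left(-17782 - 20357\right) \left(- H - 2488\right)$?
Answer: $-297369783$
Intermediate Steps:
$\left(-17782 - 20357\right) \left(- H - 2488\right) = \left(-17782 - 20357\right) \left(\left(-1\right) \left(-10285\right) - 2488\right) = - 38139 \left(10285 - 2488\right) = \left(-38139\right) 7797 = -297369783$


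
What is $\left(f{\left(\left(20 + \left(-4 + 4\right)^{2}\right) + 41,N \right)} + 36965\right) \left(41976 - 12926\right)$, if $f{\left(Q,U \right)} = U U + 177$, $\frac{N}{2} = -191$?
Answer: $5318067300$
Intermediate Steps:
$N = -382$ ($N = 2 \left(-191\right) = -382$)
$f{\left(Q,U \right)} = 177 + U^{2}$ ($f{\left(Q,U \right)} = U^{2} + 177 = 177 + U^{2}$)
$\left(f{\left(\left(20 + \left(-4 + 4\right)^{2}\right) + 41,N \right)} + 36965\right) \left(41976 - 12926\right) = \left(\left(177 + \left(-382\right)^{2}\right) + 36965\right) \left(41976 - 12926\right) = \left(\left(177 + 145924\right) + 36965\right) 29050 = \left(146101 + 36965\right) 29050 = 183066 \cdot 29050 = 5318067300$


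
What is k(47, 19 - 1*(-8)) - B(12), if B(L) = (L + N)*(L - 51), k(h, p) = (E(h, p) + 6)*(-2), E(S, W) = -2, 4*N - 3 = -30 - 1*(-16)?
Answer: 1411/4 ≈ 352.75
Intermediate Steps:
N = -11/4 (N = 3/4 + (-30 - 1*(-16))/4 = 3/4 + (-30 + 16)/4 = 3/4 + (1/4)*(-14) = 3/4 - 7/2 = -11/4 ≈ -2.7500)
k(h, p) = -8 (k(h, p) = (-2 + 6)*(-2) = 4*(-2) = -8)
B(L) = (-51 + L)*(-11/4 + L) (B(L) = (L - 11/4)*(L - 51) = (-11/4 + L)*(-51 + L) = (-51 + L)*(-11/4 + L))
k(47, 19 - 1*(-8)) - B(12) = -8 - (561/4 + 12**2 - 215/4*12) = -8 - (561/4 + 144 - 645) = -8 - 1*(-1443/4) = -8 + 1443/4 = 1411/4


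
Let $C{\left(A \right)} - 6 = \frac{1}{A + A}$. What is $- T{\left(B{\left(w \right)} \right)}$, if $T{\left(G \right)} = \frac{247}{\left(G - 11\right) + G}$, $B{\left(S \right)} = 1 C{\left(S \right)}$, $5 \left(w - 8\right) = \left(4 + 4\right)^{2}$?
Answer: $- \frac{25688}{109} \approx -235.67$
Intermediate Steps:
$C{\left(A \right)} = 6 + \frac{1}{2 A}$ ($C{\left(A \right)} = 6 + \frac{1}{A + A} = 6 + \frac{1}{2 A}$)
$w = \frac{104}{5}$ ($w = 8 + \frac{\left(4 + 4\right)^{2}}{5} = 8 + \frac{8^{2}}{5} = 8 + \frac{1}{5} \cdot 64 = 8 + \frac{64}{5} = \frac{104}{5} \approx 20.8$)
$B{\left(S \right)} = 6 + \frac{1}{2 S}$ ($B{\left(S \right)} = 1 \left(6 + \frac{1}{2 S}\right) = 6 + \frac{1}{2 S}$)
$T{\left(G \right)} = \frac{247}{-11 + 2 G}$ ($T{\left(G \right)} = \frac{247}{\left(-11 + G\right) + G} = \frac{247}{-11 + 2 G}$)
$- T{\left(B{\left(w \right)} \right)} = - \frac{247}{-11 + 2 \left(6 + \frac{1}{2 \cdot \frac{104}{5}}\right)} = - \frac{247}{-11 + 2 \left(6 + \frac{1}{2} \cdot \frac{5}{104}\right)} = - \frac{247}{-11 + 2 \left(6 + \frac{5}{208}\right)} = - \frac{247}{-11 + 2 \cdot \frac{1253}{208}} = - \frac{247}{-11 + \frac{1253}{104}} = - \frac{247}{\frac{109}{104}} = - \frac{247 \cdot 104}{109} = \left(-1\right) \frac{25688}{109} = - \frac{25688}{109}$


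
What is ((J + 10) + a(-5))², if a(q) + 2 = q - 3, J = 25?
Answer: 625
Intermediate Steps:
a(q) = -5 + q (a(q) = -2 + (q - 3) = -2 + (-3 + q) = -5 + q)
((J + 10) + a(-5))² = ((25 + 10) + (-5 - 5))² = (35 - 10)² = 25² = 625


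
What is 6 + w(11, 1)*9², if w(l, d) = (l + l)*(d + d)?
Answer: 3570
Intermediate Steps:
w(l, d) = 4*d*l (w(l, d) = (2*l)*(2*d) = 4*d*l)
6 + w(11, 1)*9² = 6 + (4*1*11)*9² = 6 + 44*81 = 6 + 3564 = 3570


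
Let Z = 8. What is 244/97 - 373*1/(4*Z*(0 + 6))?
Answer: 10667/18624 ≈ 0.57276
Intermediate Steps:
244/97 - 373*1/(4*Z*(0 + 6)) = 244/97 - 373*1/(32*(0 + 6)) = 244*(1/97) - 373/(32*6) = 244/97 - 373/192 = 10667/18624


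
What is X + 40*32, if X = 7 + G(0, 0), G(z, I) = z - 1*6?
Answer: 1281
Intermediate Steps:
G(z, I) = -6 + z (G(z, I) = z - 6 = -6 + z)
X = 1 (X = 7 + (-6 + 0) = 7 - 6 = 1)
X + 40*32 = 1 + 40*32 = 1 + 1280 = 1281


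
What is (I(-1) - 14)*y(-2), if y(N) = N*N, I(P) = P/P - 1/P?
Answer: -48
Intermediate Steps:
I(P) = 1 - 1/P
y(N) = N²
(I(-1) - 14)*y(-2) = ((-1 - 1)/(-1) - 14)*(-2)² = (-1*(-2) - 14)*4 = (2 - 14)*4 = -12*4 = -48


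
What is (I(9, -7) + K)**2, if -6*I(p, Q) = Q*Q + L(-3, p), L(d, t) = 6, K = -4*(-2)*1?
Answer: 49/36 ≈ 1.3611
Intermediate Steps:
K = 8 (K = 8*1 = 8)
I(p, Q) = -1 - Q**2/6 (I(p, Q) = -(Q*Q + 6)/6 = -(Q**2 + 6)/6 = -(6 + Q**2)/6 = -1 - Q**2/6)
(I(9, -7) + K)**2 = ((-1 - 1/6*(-7)**2) + 8)**2 = ((-1 - 1/6*49) + 8)**2 = ((-1 - 49/6) + 8)**2 = (-55/6 + 8)**2 = (-7/6)**2 = 49/36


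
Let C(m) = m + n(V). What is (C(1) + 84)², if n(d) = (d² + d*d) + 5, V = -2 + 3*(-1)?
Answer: 19600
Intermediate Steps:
V = -5 (V = -2 - 3 = -5)
n(d) = 5 + 2*d² (n(d) = (d² + d²) + 5 = 2*d² + 5 = 5 + 2*d²)
C(m) = 55 + m (C(m) = m + (5 + 2*(-5)²) = m + (5 + 2*25) = m + (5 + 50) = m + 55 = 55 + m)
(C(1) + 84)² = ((55 + 1) + 84)² = (56 + 84)² = 140² = 19600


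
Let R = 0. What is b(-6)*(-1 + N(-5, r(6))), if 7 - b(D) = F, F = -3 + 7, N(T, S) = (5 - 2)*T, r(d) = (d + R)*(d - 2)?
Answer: -48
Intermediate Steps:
r(d) = d*(-2 + d) (r(d) = (d + 0)*(d - 2) = d*(-2 + d))
N(T, S) = 3*T
F = 4
b(D) = 3 (b(D) = 7 - 1*4 = 7 - 4 = 3)
b(-6)*(-1 + N(-5, r(6))) = 3*(-1 + 3*(-5)) = 3*(-1 - 15) = 3*(-16) = -48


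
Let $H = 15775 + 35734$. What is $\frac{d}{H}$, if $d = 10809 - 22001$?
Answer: $- \frac{11192}{51509} \approx -0.21728$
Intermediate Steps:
$d = -11192$
$H = 51509$
$\frac{d}{H} = - \frac{11192}{51509}$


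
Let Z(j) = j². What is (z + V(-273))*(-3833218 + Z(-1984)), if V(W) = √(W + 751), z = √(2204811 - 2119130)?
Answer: 103038*√478 + 103038*√85681 ≈ 3.2413e+7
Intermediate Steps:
z = √85681 ≈ 292.71
V(W) = √(751 + W)
(z + V(-273))*(-3833218 + Z(-1984)) = (√85681 + √(751 - 273))*(-3833218 + (-1984)²) = (√85681 + √478)*(-3833218 + 3936256) = (√478 + √85681)*103038 = 103038*√478 + 103038*√85681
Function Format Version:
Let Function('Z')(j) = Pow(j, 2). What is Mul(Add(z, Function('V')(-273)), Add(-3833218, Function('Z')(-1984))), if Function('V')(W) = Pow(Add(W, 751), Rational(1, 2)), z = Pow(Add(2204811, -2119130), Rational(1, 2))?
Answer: Add(Mul(103038, Pow(478, Rational(1, 2))), Mul(103038, Pow(85681, Rational(1, 2)))) ≈ 3.2413e+7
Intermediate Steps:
z = Pow(85681, Rational(1, 2)) ≈ 292.71
Function('V')(W) = Pow(Add(751, W), Rational(1, 2))
Mul(Add(z, Function('V')(-273)), Add(-3833218, Function('Z')(-1984))) = Mul(Add(Pow(85681, Rational(1, 2)), Pow(Add(751, -273), Rational(1, 2))), Add(-3833218, Pow(-1984, 2))) = Mul(Add(Pow(85681, Rational(1, 2)), Pow(478, Rational(1, 2))), Add(-3833218, 3936256)) = Mul(Add(Pow(478, Rational(1, 2)), Pow(85681, Rational(1, 2))), 103038) = Add(Mul(103038, Pow(478, Rational(1, 2))), Mul(103038, Pow(85681, Rational(1, 2))))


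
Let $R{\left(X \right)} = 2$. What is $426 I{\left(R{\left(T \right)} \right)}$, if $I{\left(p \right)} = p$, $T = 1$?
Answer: $852$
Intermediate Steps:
$426 I{\left(R{\left(T \right)} \right)} = 426 \cdot 2 = 852$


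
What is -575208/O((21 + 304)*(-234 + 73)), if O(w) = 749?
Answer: -575208/749 ≈ -767.97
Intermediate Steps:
-575208/O((21 + 304)*(-234 + 73)) = -575208/749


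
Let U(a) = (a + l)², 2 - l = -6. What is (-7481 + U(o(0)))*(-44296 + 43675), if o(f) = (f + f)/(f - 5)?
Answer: 4605957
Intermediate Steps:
l = 8 (l = 2 - 1*(-6) = 2 + 6 = 8)
o(f) = 2*f/(-5 + f) (o(f) = (2*f)/(-5 + f) = 2*f/(-5 + f))
U(a) = (8 + a)² (U(a) = (a + 8)² = (8 + a)²)
(-7481 + U(o(0)))*(-44296 + 43675) = (-7481 + (8 + 2*0/(-5 + 0))²)*(-44296 + 43675) = (-7481 + (8 + 2*0/(-5))²)*(-621) = (-7481 + (8 + 2*0*(-⅕))²)*(-621) = (-7481 + (8 + 0)²)*(-621) = (-7481 + 8²)*(-621) = (-7481 + 64)*(-621) = -7417*(-621) = 4605957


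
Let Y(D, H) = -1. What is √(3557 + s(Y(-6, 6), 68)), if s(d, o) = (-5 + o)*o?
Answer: √7841 ≈ 88.549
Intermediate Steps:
s(d, o) = o*(-5 + o)
√(3557 + s(Y(-6, 6), 68)) = √(3557 + 68*(-5 + 68)) = √(3557 + 68*63) = √(3557 + 4284) = √7841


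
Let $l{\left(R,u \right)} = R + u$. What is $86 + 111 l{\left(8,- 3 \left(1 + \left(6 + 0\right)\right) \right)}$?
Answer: $-1357$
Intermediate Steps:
$86 + 111 l{\left(8,- 3 \left(1 + \left(6 + 0\right)\right) \right)} = 86 + 111 \left(8 - 3 \left(1 + \left(6 + 0\right)\right)\right) = 86 + 111 \left(8 - 3 \left(1 + 6\right)\right) = 86 + 111 \left(8 - 21\right) = 86 + 111 \left(-13\right) = 86 - 1443 = -1357$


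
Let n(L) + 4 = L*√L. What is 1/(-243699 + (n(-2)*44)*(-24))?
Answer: -79825/19119065571 - 704*I*√2/19119065571 ≈ -4.1751e-6 - 5.2074e-8*I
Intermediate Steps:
n(L) = -4 + L^(3/2) (n(L) = -4 + L*√L = -4 + L^(3/2))
1/(-243699 + (n(-2)*44)*(-24)) = 1/(-243699 + ((-4 + (-2)^(3/2))*44)*(-24)) = 1/(-243699 + ((-4 - 2*I*√2)*44)*(-24)) = 1/(-243699 + (-176 - 88*I*√2)*(-24)) = 1/(-243699 + (4224 + 2112*I*√2)) = 1/(-239475 + 2112*I*√2)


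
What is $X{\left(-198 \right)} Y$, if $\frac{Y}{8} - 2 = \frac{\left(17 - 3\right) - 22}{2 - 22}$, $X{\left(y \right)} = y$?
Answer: $- \frac{19008}{5} \approx -3801.6$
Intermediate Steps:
$Y = \frac{96}{5}$ ($Y = 16 + 8 \frac{\left(17 - 3\right) - 22}{2 - 22} = 16 + 8 \frac{14 - 22}{-20} = 16 + 8 \left(\left(-8\right) \left(- \frac{1}{20}\right)\right) = 16 + 8 \cdot \frac{2}{5} = 16 + \frac{16}{5} = \frac{96}{5} \approx 19.2$)
$X{\left(-198 \right)} Y = \left(-198\right) \frac{96}{5} = - \frac{19008}{5}$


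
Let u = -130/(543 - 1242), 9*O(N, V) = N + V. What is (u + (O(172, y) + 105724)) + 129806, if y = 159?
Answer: 493983923/2097 ≈ 2.3557e+5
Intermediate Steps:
O(N, V) = N/9 + V/9 (O(N, V) = (N + V)/9 = N/9 + V/9)
u = 130/699 (u = -130/(-699) = -1/699*(-130) = 130/699 ≈ 0.18598)
(u + (O(172, y) + 105724)) + 129806 = (130/699 + (((1/9)*172 + (1/9)*159) + 105724)) + 129806 = (130/699 + ((172/9 + 53/3) + 105724)) + 129806 = (130/699 + (331/9 + 105724)) + 129806 = (130/699 + 951847/9) + 129806 = 221780741/2097 + 129806 = 493983923/2097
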